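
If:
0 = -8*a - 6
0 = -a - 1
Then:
No Solution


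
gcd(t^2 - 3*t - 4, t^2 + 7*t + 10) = 1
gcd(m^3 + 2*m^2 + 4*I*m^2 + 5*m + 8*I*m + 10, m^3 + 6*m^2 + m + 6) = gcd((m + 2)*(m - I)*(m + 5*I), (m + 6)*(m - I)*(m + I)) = m - I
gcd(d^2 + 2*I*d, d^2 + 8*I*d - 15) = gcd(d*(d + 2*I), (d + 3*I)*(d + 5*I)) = 1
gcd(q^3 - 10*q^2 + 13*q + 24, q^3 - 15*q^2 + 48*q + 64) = q^2 - 7*q - 8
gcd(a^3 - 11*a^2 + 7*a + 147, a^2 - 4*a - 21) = a^2 - 4*a - 21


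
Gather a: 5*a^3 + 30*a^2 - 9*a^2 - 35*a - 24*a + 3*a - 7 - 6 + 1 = 5*a^3 + 21*a^2 - 56*a - 12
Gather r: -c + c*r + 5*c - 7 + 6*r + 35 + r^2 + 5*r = 4*c + r^2 + r*(c + 11) + 28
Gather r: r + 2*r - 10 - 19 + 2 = 3*r - 27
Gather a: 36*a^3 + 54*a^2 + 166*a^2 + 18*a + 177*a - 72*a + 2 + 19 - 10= 36*a^3 + 220*a^2 + 123*a + 11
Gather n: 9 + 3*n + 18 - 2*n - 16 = n + 11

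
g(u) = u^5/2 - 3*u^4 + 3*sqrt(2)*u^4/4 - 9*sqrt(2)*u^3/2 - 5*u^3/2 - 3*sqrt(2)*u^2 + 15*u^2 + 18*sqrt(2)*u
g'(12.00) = 34889.68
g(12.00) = 70739.45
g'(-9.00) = 19735.50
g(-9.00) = -35144.44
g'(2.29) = -89.13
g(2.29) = -13.59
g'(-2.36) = 6.09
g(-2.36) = 19.59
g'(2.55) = -115.52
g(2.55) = -40.20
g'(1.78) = -39.15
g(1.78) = 18.87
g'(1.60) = -23.59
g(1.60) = 24.49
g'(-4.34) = 952.29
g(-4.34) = -641.17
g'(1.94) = -54.11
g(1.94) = 11.42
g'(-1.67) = -29.06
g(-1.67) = 7.19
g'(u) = 5*u^4/2 - 12*u^3 + 3*sqrt(2)*u^3 - 27*sqrt(2)*u^2/2 - 15*u^2/2 - 6*sqrt(2)*u + 30*u + 18*sqrt(2)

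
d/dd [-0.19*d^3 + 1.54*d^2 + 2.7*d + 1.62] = -0.57*d^2 + 3.08*d + 2.7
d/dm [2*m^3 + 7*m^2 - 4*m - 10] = 6*m^2 + 14*m - 4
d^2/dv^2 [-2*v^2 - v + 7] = -4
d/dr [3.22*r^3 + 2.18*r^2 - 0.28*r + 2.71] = 9.66*r^2 + 4.36*r - 0.28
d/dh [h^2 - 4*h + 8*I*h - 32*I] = 2*h - 4 + 8*I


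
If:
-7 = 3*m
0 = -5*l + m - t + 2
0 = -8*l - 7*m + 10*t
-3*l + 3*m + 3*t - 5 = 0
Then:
No Solution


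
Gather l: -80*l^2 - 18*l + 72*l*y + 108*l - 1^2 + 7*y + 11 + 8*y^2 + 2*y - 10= -80*l^2 + l*(72*y + 90) + 8*y^2 + 9*y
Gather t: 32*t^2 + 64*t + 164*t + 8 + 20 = 32*t^2 + 228*t + 28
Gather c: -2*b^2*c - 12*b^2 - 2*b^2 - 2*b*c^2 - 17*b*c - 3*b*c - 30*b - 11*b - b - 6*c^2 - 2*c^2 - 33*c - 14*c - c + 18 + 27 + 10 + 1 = -14*b^2 - 42*b + c^2*(-2*b - 8) + c*(-2*b^2 - 20*b - 48) + 56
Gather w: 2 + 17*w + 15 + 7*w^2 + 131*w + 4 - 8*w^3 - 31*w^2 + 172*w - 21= -8*w^3 - 24*w^2 + 320*w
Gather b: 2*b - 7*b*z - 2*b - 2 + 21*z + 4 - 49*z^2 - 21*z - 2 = -7*b*z - 49*z^2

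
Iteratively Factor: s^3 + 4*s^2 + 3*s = (s + 1)*(s^2 + 3*s) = s*(s + 1)*(s + 3)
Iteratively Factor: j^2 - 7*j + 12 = (j - 3)*(j - 4)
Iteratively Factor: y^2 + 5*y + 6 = (y + 3)*(y + 2)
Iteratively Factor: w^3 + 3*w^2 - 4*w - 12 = (w - 2)*(w^2 + 5*w + 6) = (w - 2)*(w + 3)*(w + 2)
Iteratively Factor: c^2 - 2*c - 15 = (c + 3)*(c - 5)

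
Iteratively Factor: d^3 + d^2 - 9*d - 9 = (d + 1)*(d^2 - 9) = (d - 3)*(d + 1)*(d + 3)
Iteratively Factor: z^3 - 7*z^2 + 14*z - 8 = (z - 2)*(z^2 - 5*z + 4) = (z - 4)*(z - 2)*(z - 1)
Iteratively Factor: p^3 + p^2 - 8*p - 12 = (p + 2)*(p^2 - p - 6) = (p - 3)*(p + 2)*(p + 2)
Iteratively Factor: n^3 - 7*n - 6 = (n - 3)*(n^2 + 3*n + 2) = (n - 3)*(n + 2)*(n + 1)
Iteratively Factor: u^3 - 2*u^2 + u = (u - 1)*(u^2 - u) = (u - 1)^2*(u)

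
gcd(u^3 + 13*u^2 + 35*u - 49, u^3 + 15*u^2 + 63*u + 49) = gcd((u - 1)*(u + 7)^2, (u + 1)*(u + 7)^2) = u^2 + 14*u + 49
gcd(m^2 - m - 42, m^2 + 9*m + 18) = m + 6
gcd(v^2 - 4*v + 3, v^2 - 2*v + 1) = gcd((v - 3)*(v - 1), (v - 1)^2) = v - 1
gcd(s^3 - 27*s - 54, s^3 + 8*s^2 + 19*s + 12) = s + 3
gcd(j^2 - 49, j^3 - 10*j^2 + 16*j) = 1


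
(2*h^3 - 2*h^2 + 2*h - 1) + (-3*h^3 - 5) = -h^3 - 2*h^2 + 2*h - 6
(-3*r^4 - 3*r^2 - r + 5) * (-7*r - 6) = 21*r^5 + 18*r^4 + 21*r^3 + 25*r^2 - 29*r - 30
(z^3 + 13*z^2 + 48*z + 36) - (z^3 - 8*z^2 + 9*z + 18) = 21*z^2 + 39*z + 18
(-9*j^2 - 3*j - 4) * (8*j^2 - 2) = -72*j^4 - 24*j^3 - 14*j^2 + 6*j + 8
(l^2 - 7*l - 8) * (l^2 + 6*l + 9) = l^4 - l^3 - 41*l^2 - 111*l - 72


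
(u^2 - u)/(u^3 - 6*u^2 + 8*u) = (u - 1)/(u^2 - 6*u + 8)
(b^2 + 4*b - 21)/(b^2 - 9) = (b + 7)/(b + 3)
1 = 1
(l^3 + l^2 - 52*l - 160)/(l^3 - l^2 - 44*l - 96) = (l + 5)/(l + 3)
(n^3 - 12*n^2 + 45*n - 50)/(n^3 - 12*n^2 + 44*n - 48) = (n^2 - 10*n + 25)/(n^2 - 10*n + 24)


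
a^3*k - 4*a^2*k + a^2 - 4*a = a*(a - 4)*(a*k + 1)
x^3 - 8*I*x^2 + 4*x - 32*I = (x - 8*I)*(x - 2*I)*(x + 2*I)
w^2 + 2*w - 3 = (w - 1)*(w + 3)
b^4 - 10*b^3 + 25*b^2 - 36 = (b - 6)*(b - 3)*(b - 2)*(b + 1)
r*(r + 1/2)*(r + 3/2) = r^3 + 2*r^2 + 3*r/4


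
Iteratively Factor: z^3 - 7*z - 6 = (z - 3)*(z^2 + 3*z + 2) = (z - 3)*(z + 1)*(z + 2)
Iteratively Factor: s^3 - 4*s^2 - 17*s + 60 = (s - 3)*(s^2 - s - 20) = (s - 5)*(s - 3)*(s + 4)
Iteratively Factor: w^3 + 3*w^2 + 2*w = (w + 2)*(w^2 + w) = (w + 1)*(w + 2)*(w)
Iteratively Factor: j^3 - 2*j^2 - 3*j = (j)*(j^2 - 2*j - 3) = j*(j + 1)*(j - 3)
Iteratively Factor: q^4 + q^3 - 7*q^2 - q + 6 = (q - 2)*(q^3 + 3*q^2 - q - 3) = (q - 2)*(q + 1)*(q^2 + 2*q - 3) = (q - 2)*(q - 1)*(q + 1)*(q + 3)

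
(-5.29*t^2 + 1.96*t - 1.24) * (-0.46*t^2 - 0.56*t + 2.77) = 2.4334*t^4 + 2.0608*t^3 - 15.1805*t^2 + 6.1236*t - 3.4348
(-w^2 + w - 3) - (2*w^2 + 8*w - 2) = -3*w^2 - 7*w - 1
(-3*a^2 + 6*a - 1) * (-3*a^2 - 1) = 9*a^4 - 18*a^3 + 6*a^2 - 6*a + 1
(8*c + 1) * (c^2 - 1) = 8*c^3 + c^2 - 8*c - 1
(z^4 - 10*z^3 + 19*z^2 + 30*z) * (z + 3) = z^5 - 7*z^4 - 11*z^3 + 87*z^2 + 90*z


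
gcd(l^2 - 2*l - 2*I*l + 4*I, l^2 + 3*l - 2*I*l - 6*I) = l - 2*I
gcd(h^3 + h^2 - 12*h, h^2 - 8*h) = h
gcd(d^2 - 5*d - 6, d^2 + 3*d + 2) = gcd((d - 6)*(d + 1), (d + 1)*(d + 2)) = d + 1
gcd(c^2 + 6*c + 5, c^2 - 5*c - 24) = 1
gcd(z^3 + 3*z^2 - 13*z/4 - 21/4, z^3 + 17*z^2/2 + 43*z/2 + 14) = z^2 + 9*z/2 + 7/2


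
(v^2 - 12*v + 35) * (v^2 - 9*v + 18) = v^4 - 21*v^3 + 161*v^2 - 531*v + 630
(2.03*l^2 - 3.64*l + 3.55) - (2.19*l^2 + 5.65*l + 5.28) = -0.16*l^2 - 9.29*l - 1.73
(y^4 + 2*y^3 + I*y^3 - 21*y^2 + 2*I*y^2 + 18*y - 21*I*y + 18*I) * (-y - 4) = -y^5 - 6*y^4 - I*y^4 + 13*y^3 - 6*I*y^3 + 66*y^2 + 13*I*y^2 - 72*y + 66*I*y - 72*I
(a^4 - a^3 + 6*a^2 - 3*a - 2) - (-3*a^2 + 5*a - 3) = a^4 - a^3 + 9*a^2 - 8*a + 1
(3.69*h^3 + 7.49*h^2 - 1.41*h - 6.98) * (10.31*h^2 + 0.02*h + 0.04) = 38.0439*h^5 + 77.2957*h^4 - 14.2397*h^3 - 71.6924*h^2 - 0.196*h - 0.2792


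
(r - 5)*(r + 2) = r^2 - 3*r - 10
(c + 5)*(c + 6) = c^2 + 11*c + 30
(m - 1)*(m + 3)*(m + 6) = m^3 + 8*m^2 + 9*m - 18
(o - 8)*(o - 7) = o^2 - 15*o + 56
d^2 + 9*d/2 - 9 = (d - 3/2)*(d + 6)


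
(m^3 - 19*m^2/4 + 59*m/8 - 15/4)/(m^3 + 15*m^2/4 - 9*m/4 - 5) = (m^2 - 7*m/2 + 3)/(m^2 + 5*m + 4)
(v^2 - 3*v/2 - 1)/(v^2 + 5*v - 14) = (v + 1/2)/(v + 7)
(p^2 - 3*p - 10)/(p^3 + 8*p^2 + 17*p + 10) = (p - 5)/(p^2 + 6*p + 5)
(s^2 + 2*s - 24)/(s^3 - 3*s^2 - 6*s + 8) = (s + 6)/(s^2 + s - 2)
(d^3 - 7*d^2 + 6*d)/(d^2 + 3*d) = (d^2 - 7*d + 6)/(d + 3)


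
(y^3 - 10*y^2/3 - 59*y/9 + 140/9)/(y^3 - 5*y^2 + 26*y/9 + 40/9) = (3*y + 7)/(3*y + 2)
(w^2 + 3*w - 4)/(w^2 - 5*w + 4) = (w + 4)/(w - 4)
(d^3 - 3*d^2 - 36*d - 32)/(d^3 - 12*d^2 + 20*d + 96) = (d^2 + 5*d + 4)/(d^2 - 4*d - 12)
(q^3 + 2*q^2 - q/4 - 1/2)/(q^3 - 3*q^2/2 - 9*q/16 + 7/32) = 8*(2*q^2 + 3*q - 2)/(16*q^2 - 32*q + 7)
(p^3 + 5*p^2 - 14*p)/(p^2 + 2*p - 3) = p*(p^2 + 5*p - 14)/(p^2 + 2*p - 3)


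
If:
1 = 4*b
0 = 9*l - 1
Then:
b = 1/4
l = 1/9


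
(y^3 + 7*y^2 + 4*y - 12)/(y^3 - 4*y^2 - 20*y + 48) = (y^3 + 7*y^2 + 4*y - 12)/(y^3 - 4*y^2 - 20*y + 48)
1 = 1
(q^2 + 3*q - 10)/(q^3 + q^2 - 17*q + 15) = (q - 2)/(q^2 - 4*q + 3)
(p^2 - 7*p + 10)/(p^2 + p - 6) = (p - 5)/(p + 3)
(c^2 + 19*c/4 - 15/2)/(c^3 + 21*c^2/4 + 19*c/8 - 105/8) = 2*(c + 6)/(2*c^2 + 13*c + 21)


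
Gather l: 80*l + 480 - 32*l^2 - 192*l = -32*l^2 - 112*l + 480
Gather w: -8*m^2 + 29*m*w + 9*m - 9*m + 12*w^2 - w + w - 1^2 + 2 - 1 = -8*m^2 + 29*m*w + 12*w^2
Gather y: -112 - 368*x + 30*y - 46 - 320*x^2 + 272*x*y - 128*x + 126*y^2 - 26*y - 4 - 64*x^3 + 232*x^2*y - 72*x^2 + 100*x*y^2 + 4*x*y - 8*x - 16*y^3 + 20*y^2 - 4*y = -64*x^3 - 392*x^2 - 504*x - 16*y^3 + y^2*(100*x + 146) + y*(232*x^2 + 276*x) - 162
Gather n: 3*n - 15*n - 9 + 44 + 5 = 40 - 12*n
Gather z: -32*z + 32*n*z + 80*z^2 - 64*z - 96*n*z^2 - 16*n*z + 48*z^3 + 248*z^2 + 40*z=48*z^3 + z^2*(328 - 96*n) + z*(16*n - 56)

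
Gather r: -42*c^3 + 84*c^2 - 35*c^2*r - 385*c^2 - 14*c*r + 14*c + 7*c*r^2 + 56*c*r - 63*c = -42*c^3 - 301*c^2 + 7*c*r^2 - 49*c + r*(-35*c^2 + 42*c)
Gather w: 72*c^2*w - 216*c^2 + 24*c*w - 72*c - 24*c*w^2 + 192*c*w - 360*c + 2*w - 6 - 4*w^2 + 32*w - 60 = -216*c^2 - 432*c + w^2*(-24*c - 4) + w*(72*c^2 + 216*c + 34) - 66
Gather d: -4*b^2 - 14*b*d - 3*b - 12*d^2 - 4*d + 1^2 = -4*b^2 - 3*b - 12*d^2 + d*(-14*b - 4) + 1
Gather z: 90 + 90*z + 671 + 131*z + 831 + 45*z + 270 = 266*z + 1862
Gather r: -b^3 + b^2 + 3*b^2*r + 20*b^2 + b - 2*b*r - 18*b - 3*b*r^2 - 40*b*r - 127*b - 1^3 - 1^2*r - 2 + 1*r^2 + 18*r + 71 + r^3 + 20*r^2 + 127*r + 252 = -b^3 + 21*b^2 - 144*b + r^3 + r^2*(21 - 3*b) + r*(3*b^2 - 42*b + 144) + 320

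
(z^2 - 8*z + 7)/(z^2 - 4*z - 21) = (z - 1)/(z + 3)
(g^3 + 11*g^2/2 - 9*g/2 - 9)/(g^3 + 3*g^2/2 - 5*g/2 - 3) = (g + 6)/(g + 2)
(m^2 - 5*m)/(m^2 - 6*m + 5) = m/(m - 1)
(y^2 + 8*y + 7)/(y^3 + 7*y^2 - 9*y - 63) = (y + 1)/(y^2 - 9)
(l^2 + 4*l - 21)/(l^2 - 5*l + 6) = (l + 7)/(l - 2)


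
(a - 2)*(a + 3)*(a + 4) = a^3 + 5*a^2 - 2*a - 24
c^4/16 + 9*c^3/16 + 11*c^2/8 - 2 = (c/4 + 1)^2*(c - 1)*(c + 2)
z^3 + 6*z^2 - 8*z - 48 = (z + 6)*(z - 2*sqrt(2))*(z + 2*sqrt(2))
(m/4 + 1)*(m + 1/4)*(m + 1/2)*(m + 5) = m^4/4 + 39*m^3/16 + 215*m^2/32 + 129*m/32 + 5/8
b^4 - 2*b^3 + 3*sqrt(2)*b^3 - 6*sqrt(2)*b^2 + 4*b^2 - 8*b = b*(b - 2)*(b + sqrt(2))*(b + 2*sqrt(2))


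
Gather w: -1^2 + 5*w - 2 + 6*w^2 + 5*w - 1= 6*w^2 + 10*w - 4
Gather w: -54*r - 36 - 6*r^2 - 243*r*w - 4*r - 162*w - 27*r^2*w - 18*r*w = -6*r^2 - 58*r + w*(-27*r^2 - 261*r - 162) - 36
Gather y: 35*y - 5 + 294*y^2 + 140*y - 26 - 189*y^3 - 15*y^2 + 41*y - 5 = -189*y^3 + 279*y^2 + 216*y - 36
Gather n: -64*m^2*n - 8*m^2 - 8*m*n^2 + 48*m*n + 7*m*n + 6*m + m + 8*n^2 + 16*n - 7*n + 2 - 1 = -8*m^2 + 7*m + n^2*(8 - 8*m) + n*(-64*m^2 + 55*m + 9) + 1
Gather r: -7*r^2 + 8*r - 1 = -7*r^2 + 8*r - 1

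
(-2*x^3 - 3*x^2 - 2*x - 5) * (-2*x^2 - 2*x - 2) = 4*x^5 + 10*x^4 + 14*x^3 + 20*x^2 + 14*x + 10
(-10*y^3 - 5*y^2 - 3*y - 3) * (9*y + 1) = -90*y^4 - 55*y^3 - 32*y^2 - 30*y - 3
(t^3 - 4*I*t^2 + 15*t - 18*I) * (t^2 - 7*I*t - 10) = t^5 - 11*I*t^4 - 23*t^3 - 83*I*t^2 - 276*t + 180*I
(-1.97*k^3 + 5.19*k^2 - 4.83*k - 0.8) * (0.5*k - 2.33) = -0.985*k^4 + 7.1851*k^3 - 14.5077*k^2 + 10.8539*k + 1.864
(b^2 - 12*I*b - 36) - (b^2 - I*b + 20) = -11*I*b - 56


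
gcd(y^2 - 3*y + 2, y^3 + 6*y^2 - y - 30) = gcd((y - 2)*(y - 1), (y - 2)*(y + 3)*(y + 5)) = y - 2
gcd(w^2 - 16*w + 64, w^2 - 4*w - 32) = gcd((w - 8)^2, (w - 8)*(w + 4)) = w - 8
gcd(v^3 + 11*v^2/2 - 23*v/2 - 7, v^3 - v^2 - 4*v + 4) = v - 2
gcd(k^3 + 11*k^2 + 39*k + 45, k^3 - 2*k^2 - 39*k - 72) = k^2 + 6*k + 9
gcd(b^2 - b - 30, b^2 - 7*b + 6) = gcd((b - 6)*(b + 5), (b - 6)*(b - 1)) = b - 6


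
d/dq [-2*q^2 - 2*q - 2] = -4*q - 2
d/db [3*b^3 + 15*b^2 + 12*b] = 9*b^2 + 30*b + 12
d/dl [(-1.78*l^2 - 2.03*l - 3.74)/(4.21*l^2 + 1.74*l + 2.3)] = (5.4491*l^2 + 23.3028*l + 1.8386)/(17.7241*l^4 + 14.6508*l^3 + 22.3936*l^2 + 8.004*l + 5.29)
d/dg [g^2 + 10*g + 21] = 2*g + 10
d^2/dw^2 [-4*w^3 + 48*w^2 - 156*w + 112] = 96 - 24*w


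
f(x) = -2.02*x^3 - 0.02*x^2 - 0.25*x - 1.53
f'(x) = -6.06*x^2 - 0.04*x - 0.25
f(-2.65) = 36.58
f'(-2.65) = -42.70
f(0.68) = -2.34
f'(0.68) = -3.08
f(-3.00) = 53.58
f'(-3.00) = -54.67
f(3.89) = -121.71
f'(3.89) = -92.11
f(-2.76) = 41.48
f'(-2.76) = -46.30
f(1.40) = -7.46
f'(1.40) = -12.18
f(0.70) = -2.41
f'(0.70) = -3.25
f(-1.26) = 2.79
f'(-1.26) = -9.82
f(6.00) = -440.07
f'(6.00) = -218.65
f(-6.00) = 435.57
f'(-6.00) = -218.17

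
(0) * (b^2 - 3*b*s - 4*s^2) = 0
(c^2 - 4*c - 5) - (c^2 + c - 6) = 1 - 5*c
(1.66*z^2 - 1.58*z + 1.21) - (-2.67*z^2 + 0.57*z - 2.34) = 4.33*z^2 - 2.15*z + 3.55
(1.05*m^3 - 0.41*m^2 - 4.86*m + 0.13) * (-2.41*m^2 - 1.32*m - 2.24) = -2.5305*m^5 - 0.3979*m^4 + 9.9018*m^3 + 7.0203*m^2 + 10.7148*m - 0.2912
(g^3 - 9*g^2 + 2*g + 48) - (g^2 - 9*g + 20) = g^3 - 10*g^2 + 11*g + 28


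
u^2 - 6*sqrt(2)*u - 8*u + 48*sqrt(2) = (u - 8)*(u - 6*sqrt(2))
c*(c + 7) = c^2 + 7*c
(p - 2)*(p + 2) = p^2 - 4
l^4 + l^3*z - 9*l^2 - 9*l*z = l*(l - 3)*(l + 3)*(l + z)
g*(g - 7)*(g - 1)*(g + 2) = g^4 - 6*g^3 - 9*g^2 + 14*g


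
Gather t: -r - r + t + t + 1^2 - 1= -2*r + 2*t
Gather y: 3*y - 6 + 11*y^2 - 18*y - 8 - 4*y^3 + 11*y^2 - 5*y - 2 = -4*y^3 + 22*y^2 - 20*y - 16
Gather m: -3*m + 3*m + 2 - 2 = 0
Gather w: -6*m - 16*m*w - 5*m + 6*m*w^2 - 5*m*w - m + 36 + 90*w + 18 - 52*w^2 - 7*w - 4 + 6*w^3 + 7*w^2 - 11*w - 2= -12*m + 6*w^3 + w^2*(6*m - 45) + w*(72 - 21*m) + 48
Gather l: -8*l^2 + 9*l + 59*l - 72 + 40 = -8*l^2 + 68*l - 32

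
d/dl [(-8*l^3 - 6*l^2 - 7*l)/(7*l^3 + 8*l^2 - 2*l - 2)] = 2*(-11*l^4 + 65*l^3 + 58*l^2 + 12*l + 7)/(49*l^6 + 112*l^5 + 36*l^4 - 60*l^3 - 28*l^2 + 8*l + 4)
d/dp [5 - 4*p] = -4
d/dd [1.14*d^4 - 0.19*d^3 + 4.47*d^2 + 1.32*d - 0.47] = 4.56*d^3 - 0.57*d^2 + 8.94*d + 1.32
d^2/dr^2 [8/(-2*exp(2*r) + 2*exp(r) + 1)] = 16*(4*(2*exp(r) - 1)^2*exp(r) + (4*exp(r) - 1)*(-2*exp(2*r) + 2*exp(r) + 1))*exp(r)/(-2*exp(2*r) + 2*exp(r) + 1)^3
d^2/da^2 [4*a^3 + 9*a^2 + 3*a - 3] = 24*a + 18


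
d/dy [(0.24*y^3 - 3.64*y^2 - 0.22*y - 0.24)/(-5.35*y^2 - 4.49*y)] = (-1.284*y^4 - 2.1552*y^3 + 15.1666*y^2 - 2.568*y - 1.0776)/(y^2*(28.6225*y^2 + 48.043*y + 20.1601))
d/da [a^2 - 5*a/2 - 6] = 2*a - 5/2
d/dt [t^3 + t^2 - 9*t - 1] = 3*t^2 + 2*t - 9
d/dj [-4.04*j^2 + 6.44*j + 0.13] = 6.44 - 8.08*j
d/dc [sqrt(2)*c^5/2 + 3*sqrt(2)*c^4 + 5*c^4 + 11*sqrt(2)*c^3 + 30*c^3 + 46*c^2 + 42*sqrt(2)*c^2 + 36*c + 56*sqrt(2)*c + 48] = 5*sqrt(2)*c^4/2 + 12*sqrt(2)*c^3 + 20*c^3 + 33*sqrt(2)*c^2 + 90*c^2 + 92*c + 84*sqrt(2)*c + 36 + 56*sqrt(2)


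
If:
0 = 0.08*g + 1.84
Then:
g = -23.00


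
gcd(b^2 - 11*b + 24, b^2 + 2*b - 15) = b - 3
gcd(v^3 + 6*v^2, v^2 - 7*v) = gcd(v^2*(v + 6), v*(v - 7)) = v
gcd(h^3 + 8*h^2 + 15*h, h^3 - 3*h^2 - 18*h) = h^2 + 3*h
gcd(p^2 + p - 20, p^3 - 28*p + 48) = p - 4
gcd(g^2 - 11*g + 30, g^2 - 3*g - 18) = g - 6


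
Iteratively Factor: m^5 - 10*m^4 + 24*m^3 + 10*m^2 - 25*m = (m + 1)*(m^4 - 11*m^3 + 35*m^2 - 25*m) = (m - 5)*(m + 1)*(m^3 - 6*m^2 + 5*m) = (m - 5)*(m - 1)*(m + 1)*(m^2 - 5*m) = (m - 5)^2*(m - 1)*(m + 1)*(m)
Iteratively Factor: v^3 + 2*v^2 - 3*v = (v + 3)*(v^2 - v) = v*(v + 3)*(v - 1)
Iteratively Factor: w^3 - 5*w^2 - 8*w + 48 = (w - 4)*(w^2 - w - 12) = (w - 4)*(w + 3)*(w - 4)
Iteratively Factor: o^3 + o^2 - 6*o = (o)*(o^2 + o - 6) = o*(o + 3)*(o - 2)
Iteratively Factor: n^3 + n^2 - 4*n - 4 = (n + 2)*(n^2 - n - 2) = (n + 1)*(n + 2)*(n - 2)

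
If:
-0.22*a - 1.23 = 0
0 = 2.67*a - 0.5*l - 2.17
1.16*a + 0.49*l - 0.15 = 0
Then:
No Solution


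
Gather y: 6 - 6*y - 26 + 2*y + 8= -4*y - 12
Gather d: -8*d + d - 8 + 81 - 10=63 - 7*d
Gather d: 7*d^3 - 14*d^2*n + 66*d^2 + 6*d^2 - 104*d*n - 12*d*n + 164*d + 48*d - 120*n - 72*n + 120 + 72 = 7*d^3 + d^2*(72 - 14*n) + d*(212 - 116*n) - 192*n + 192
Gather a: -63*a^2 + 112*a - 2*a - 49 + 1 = -63*a^2 + 110*a - 48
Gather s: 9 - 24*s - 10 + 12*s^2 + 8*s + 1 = 12*s^2 - 16*s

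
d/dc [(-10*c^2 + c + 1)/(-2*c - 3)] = (20*c^2 + 60*c - 1)/(4*c^2 + 12*c + 9)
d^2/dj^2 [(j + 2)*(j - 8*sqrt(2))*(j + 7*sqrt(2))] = 6*j - 2*sqrt(2) + 4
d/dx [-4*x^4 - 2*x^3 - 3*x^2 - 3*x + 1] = -16*x^3 - 6*x^2 - 6*x - 3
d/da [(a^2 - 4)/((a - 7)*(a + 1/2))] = 2*(-13*a^2 + 2*a - 52)/(4*a^4 - 52*a^3 + 141*a^2 + 182*a + 49)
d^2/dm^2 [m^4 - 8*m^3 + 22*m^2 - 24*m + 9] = 12*m^2 - 48*m + 44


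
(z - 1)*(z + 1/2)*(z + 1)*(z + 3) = z^4 + 7*z^3/2 + z^2/2 - 7*z/2 - 3/2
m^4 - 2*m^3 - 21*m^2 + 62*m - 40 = (m - 4)*(m - 2)*(m - 1)*(m + 5)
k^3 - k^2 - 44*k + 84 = (k - 6)*(k - 2)*(k + 7)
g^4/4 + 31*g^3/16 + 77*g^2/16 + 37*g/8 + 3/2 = (g/4 + 1)*(g + 3/4)*(g + 1)*(g + 2)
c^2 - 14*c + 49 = (c - 7)^2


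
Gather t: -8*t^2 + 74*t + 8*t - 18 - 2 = -8*t^2 + 82*t - 20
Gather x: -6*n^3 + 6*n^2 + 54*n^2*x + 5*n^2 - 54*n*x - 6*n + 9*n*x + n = -6*n^3 + 11*n^2 - 5*n + x*(54*n^2 - 45*n)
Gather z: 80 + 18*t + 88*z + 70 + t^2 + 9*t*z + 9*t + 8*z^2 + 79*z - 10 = t^2 + 27*t + 8*z^2 + z*(9*t + 167) + 140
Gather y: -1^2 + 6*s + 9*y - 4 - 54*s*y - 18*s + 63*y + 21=-12*s + y*(72 - 54*s) + 16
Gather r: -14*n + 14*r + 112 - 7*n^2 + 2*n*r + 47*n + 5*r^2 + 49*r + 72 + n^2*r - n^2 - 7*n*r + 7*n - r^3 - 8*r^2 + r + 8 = -8*n^2 + 40*n - r^3 - 3*r^2 + r*(n^2 - 5*n + 64) + 192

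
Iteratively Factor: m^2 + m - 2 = (m - 1)*(m + 2)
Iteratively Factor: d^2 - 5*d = (d - 5)*(d)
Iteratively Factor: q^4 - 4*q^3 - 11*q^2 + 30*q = (q + 3)*(q^3 - 7*q^2 + 10*q) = (q - 5)*(q + 3)*(q^2 - 2*q) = (q - 5)*(q - 2)*(q + 3)*(q)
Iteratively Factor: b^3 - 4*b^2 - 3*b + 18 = (b - 3)*(b^2 - b - 6) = (b - 3)^2*(b + 2)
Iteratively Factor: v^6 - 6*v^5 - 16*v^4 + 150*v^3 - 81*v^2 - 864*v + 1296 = (v - 3)*(v^5 - 3*v^4 - 25*v^3 + 75*v^2 + 144*v - 432) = (v - 3)*(v + 3)*(v^4 - 6*v^3 - 7*v^2 + 96*v - 144) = (v - 3)^2*(v + 3)*(v^3 - 3*v^2 - 16*v + 48) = (v - 3)^2*(v + 3)*(v + 4)*(v^2 - 7*v + 12) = (v - 3)^3*(v + 3)*(v + 4)*(v - 4)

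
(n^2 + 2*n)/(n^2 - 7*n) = (n + 2)/(n - 7)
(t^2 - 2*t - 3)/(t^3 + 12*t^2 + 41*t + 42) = (t^2 - 2*t - 3)/(t^3 + 12*t^2 + 41*t + 42)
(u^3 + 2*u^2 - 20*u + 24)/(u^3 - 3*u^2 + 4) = (u + 6)/(u + 1)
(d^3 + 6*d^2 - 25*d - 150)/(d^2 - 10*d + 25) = (d^2 + 11*d + 30)/(d - 5)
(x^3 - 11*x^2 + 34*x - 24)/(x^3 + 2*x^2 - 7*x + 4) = (x^2 - 10*x + 24)/(x^2 + 3*x - 4)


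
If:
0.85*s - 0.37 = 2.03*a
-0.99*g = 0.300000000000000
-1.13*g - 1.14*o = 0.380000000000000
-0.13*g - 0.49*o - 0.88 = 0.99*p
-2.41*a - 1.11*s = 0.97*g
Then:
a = -0.04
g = -0.30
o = -0.03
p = -0.83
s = 0.35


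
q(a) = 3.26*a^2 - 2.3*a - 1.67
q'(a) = 6.52*a - 2.3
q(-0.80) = 2.26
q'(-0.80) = -7.52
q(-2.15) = 18.34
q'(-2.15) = -16.32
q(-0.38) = -0.33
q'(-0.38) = -4.78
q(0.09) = -1.85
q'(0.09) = -1.71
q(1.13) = -0.11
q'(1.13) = 5.07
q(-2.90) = 32.42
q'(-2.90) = -21.21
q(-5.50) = 109.60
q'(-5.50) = -38.16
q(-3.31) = 41.66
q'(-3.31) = -23.88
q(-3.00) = 34.57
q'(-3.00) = -21.86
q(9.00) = 241.69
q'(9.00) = 56.38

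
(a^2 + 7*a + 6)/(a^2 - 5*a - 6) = (a + 6)/(a - 6)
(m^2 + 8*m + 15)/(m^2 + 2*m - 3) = (m + 5)/(m - 1)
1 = 1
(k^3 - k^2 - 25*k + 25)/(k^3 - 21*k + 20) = (k - 5)/(k - 4)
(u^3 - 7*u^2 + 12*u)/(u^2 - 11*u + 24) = u*(u - 4)/(u - 8)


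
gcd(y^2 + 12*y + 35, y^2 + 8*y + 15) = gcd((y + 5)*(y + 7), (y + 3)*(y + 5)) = y + 5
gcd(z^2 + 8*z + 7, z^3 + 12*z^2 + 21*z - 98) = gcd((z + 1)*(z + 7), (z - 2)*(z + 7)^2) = z + 7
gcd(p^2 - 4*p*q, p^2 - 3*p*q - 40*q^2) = 1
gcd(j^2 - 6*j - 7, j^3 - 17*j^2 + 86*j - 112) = j - 7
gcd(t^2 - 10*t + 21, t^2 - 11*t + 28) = t - 7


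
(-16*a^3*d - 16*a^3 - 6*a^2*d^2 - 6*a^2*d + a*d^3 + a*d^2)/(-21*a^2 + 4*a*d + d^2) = a*(-16*a^2*d - 16*a^2 - 6*a*d^2 - 6*a*d + d^3 + d^2)/(-21*a^2 + 4*a*d + d^2)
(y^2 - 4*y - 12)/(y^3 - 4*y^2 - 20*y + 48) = (y + 2)/(y^2 + 2*y - 8)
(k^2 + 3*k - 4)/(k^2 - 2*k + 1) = (k + 4)/(k - 1)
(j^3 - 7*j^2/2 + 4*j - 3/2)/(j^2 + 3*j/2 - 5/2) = (2*j^2 - 5*j + 3)/(2*j + 5)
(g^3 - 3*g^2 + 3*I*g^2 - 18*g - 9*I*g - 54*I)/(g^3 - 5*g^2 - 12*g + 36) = (g + 3*I)/(g - 2)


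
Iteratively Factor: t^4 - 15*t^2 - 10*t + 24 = (t - 1)*(t^3 + t^2 - 14*t - 24) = (t - 1)*(t + 2)*(t^2 - t - 12) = (t - 1)*(t + 2)*(t + 3)*(t - 4)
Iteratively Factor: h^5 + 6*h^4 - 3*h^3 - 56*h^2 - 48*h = (h + 1)*(h^4 + 5*h^3 - 8*h^2 - 48*h) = (h - 3)*(h + 1)*(h^3 + 8*h^2 + 16*h) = h*(h - 3)*(h + 1)*(h^2 + 8*h + 16) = h*(h - 3)*(h + 1)*(h + 4)*(h + 4)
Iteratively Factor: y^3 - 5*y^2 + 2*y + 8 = (y + 1)*(y^2 - 6*y + 8) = (y - 2)*(y + 1)*(y - 4)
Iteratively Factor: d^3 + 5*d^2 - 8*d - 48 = (d - 3)*(d^2 + 8*d + 16) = (d - 3)*(d + 4)*(d + 4)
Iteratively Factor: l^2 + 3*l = (l)*(l + 3)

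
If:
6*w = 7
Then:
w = 7/6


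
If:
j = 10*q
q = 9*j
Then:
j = 0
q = 0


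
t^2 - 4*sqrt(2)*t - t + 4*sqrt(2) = (t - 1)*(t - 4*sqrt(2))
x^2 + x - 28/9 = (x - 4/3)*(x + 7/3)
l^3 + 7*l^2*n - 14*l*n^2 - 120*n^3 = (l - 4*n)*(l + 5*n)*(l + 6*n)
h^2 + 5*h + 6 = (h + 2)*(h + 3)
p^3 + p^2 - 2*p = p*(p - 1)*(p + 2)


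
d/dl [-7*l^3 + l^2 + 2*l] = -21*l^2 + 2*l + 2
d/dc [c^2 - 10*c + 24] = 2*c - 10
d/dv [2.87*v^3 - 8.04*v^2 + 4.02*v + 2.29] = 8.61*v^2 - 16.08*v + 4.02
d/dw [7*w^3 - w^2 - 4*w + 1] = 21*w^2 - 2*w - 4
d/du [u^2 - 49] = 2*u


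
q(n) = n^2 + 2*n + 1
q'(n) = 2*n + 2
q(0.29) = 1.66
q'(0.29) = 2.58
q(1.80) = 7.84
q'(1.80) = 5.60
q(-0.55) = 0.20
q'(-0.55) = 0.90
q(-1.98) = 0.96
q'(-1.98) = -1.96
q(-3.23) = 4.97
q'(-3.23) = -4.46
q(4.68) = 32.26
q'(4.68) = 11.36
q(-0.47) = 0.28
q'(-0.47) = 1.06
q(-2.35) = 1.82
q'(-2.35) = -2.70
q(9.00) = 100.00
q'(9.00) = 20.00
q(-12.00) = 121.00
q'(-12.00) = -22.00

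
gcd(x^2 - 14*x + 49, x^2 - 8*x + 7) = x - 7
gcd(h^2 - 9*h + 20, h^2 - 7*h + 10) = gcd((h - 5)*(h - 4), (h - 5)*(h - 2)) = h - 5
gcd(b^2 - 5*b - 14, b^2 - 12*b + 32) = 1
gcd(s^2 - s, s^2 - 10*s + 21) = 1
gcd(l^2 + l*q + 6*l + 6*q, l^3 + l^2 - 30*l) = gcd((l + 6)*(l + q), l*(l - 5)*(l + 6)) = l + 6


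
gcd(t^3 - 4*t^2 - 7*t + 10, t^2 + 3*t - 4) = t - 1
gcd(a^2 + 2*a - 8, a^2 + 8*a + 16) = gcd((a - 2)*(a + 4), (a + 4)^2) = a + 4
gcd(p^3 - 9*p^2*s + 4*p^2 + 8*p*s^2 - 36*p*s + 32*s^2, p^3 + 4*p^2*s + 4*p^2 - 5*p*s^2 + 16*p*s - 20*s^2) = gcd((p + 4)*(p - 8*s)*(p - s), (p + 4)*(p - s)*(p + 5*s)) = p^2 - p*s + 4*p - 4*s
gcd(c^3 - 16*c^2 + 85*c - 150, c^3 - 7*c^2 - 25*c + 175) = c - 5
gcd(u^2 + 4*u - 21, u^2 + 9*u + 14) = u + 7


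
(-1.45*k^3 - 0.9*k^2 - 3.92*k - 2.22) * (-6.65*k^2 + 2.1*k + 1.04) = 9.6425*k^5 + 2.94*k^4 + 22.67*k^3 + 5.595*k^2 - 8.7388*k - 2.3088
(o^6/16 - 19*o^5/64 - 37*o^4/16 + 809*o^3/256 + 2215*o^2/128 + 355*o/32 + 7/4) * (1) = o^6/16 - 19*o^5/64 - 37*o^4/16 + 809*o^3/256 + 2215*o^2/128 + 355*o/32 + 7/4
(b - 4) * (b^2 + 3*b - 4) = b^3 - b^2 - 16*b + 16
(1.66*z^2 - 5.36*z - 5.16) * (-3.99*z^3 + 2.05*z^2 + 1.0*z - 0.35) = -6.6234*z^5 + 24.7894*z^4 + 11.2604*z^3 - 16.519*z^2 - 3.284*z + 1.806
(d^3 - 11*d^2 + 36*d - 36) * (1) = d^3 - 11*d^2 + 36*d - 36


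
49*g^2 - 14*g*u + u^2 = (-7*g + u)^2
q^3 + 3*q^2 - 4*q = q*(q - 1)*(q + 4)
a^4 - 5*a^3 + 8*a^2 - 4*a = a*(a - 2)^2*(a - 1)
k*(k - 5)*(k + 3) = k^3 - 2*k^2 - 15*k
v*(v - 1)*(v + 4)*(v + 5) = v^4 + 8*v^3 + 11*v^2 - 20*v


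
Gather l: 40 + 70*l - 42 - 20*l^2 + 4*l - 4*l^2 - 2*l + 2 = -24*l^2 + 72*l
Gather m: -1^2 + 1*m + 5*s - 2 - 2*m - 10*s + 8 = -m - 5*s + 5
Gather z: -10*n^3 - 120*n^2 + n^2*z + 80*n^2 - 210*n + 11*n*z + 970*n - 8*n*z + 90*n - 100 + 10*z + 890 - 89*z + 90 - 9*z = -10*n^3 - 40*n^2 + 850*n + z*(n^2 + 3*n - 88) + 880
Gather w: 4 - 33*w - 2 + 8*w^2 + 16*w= 8*w^2 - 17*w + 2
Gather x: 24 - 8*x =24 - 8*x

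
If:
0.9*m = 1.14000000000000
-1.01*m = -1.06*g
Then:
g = 1.21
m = 1.27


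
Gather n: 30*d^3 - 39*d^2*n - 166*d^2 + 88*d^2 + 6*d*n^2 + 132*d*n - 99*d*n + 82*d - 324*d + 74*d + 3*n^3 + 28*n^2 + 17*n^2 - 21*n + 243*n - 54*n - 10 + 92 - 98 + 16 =30*d^3 - 78*d^2 - 168*d + 3*n^3 + n^2*(6*d + 45) + n*(-39*d^2 + 33*d + 168)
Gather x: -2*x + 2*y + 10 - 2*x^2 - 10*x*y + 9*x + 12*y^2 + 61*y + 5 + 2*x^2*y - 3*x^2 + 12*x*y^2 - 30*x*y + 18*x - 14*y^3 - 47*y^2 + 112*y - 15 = x^2*(2*y - 5) + x*(12*y^2 - 40*y + 25) - 14*y^3 - 35*y^2 + 175*y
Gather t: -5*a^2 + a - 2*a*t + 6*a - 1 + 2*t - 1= -5*a^2 + 7*a + t*(2 - 2*a) - 2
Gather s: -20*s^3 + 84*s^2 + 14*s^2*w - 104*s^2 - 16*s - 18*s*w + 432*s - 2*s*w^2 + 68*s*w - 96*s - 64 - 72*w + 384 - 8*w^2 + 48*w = -20*s^3 + s^2*(14*w - 20) + s*(-2*w^2 + 50*w + 320) - 8*w^2 - 24*w + 320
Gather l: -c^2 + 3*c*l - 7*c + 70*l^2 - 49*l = -c^2 - 7*c + 70*l^2 + l*(3*c - 49)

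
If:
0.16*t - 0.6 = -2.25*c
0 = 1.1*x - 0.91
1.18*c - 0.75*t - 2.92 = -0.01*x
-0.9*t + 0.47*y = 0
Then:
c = 0.49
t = -3.11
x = 0.83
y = -5.96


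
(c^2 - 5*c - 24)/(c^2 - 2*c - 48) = (c + 3)/(c + 6)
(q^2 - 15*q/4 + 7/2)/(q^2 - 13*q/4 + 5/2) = (4*q - 7)/(4*q - 5)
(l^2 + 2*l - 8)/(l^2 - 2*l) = (l + 4)/l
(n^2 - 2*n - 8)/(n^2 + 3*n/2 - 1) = 2*(n - 4)/(2*n - 1)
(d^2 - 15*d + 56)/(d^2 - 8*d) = (d - 7)/d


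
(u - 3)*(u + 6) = u^2 + 3*u - 18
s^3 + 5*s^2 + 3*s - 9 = (s - 1)*(s + 3)^2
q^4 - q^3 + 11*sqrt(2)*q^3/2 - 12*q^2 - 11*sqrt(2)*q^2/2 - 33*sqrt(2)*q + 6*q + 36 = (q - 3)*(q + 2)*(q - sqrt(2)/2)*(q + 6*sqrt(2))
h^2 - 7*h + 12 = (h - 4)*(h - 3)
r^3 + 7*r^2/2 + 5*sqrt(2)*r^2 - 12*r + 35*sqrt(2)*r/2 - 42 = (r + 7/2)*(r - sqrt(2))*(r + 6*sqrt(2))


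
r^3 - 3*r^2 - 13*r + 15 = (r - 5)*(r - 1)*(r + 3)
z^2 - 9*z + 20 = (z - 5)*(z - 4)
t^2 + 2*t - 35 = (t - 5)*(t + 7)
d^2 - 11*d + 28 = (d - 7)*(d - 4)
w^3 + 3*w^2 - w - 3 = (w - 1)*(w + 1)*(w + 3)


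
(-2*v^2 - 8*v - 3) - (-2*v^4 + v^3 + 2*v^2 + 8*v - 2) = 2*v^4 - v^3 - 4*v^2 - 16*v - 1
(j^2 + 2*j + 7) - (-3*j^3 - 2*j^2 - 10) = 3*j^3 + 3*j^2 + 2*j + 17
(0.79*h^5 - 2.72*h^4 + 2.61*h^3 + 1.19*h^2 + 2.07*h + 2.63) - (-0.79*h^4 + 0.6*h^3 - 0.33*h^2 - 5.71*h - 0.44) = 0.79*h^5 - 1.93*h^4 + 2.01*h^3 + 1.52*h^2 + 7.78*h + 3.07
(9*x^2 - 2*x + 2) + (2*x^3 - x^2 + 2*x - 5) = 2*x^3 + 8*x^2 - 3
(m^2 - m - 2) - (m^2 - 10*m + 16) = 9*m - 18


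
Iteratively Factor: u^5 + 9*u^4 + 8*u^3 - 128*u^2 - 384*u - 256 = (u + 4)*(u^4 + 5*u^3 - 12*u^2 - 80*u - 64) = (u - 4)*(u + 4)*(u^3 + 9*u^2 + 24*u + 16) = (u - 4)*(u + 4)^2*(u^2 + 5*u + 4) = (u - 4)*(u + 1)*(u + 4)^2*(u + 4)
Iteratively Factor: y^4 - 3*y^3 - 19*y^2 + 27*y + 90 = (y - 3)*(y^3 - 19*y - 30) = (y - 5)*(y - 3)*(y^2 + 5*y + 6) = (y - 5)*(y - 3)*(y + 3)*(y + 2)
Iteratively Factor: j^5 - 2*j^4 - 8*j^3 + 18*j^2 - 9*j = (j - 1)*(j^4 - j^3 - 9*j^2 + 9*j) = (j - 1)^2*(j^3 - 9*j) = j*(j - 1)^2*(j^2 - 9) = j*(j - 3)*(j - 1)^2*(j + 3)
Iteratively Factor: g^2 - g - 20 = (g + 4)*(g - 5)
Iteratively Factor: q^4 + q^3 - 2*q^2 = (q)*(q^3 + q^2 - 2*q) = q*(q + 2)*(q^2 - q) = q^2*(q + 2)*(q - 1)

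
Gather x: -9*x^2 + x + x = -9*x^2 + 2*x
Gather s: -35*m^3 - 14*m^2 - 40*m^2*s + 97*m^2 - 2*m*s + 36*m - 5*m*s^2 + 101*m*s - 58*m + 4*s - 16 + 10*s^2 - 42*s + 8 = -35*m^3 + 83*m^2 - 22*m + s^2*(10 - 5*m) + s*(-40*m^2 + 99*m - 38) - 8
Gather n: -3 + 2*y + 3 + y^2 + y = y^2 + 3*y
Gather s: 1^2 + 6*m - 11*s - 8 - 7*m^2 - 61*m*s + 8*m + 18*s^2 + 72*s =-7*m^2 + 14*m + 18*s^2 + s*(61 - 61*m) - 7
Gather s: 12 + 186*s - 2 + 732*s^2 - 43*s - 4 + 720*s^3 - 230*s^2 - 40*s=720*s^3 + 502*s^2 + 103*s + 6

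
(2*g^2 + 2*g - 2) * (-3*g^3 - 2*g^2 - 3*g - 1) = -6*g^5 - 10*g^4 - 4*g^3 - 4*g^2 + 4*g + 2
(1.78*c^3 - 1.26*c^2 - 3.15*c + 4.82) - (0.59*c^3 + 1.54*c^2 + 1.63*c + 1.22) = 1.19*c^3 - 2.8*c^2 - 4.78*c + 3.6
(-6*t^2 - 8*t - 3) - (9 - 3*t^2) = -3*t^2 - 8*t - 12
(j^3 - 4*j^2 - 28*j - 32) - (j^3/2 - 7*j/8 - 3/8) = j^3/2 - 4*j^2 - 217*j/8 - 253/8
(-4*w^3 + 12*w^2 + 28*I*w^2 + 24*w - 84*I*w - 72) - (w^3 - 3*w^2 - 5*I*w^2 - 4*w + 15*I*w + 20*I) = -5*w^3 + 15*w^2 + 33*I*w^2 + 28*w - 99*I*w - 72 - 20*I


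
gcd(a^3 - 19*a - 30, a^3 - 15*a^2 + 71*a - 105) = a - 5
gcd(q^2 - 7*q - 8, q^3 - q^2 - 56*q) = q - 8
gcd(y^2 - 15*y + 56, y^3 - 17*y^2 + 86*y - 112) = y^2 - 15*y + 56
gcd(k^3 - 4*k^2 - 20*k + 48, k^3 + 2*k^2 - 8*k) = k^2 + 2*k - 8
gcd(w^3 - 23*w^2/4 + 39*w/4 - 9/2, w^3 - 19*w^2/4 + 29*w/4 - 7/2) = w - 2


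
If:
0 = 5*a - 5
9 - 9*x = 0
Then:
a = 1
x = 1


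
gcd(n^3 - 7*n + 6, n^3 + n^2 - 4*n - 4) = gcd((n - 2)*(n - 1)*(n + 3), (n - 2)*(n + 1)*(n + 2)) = n - 2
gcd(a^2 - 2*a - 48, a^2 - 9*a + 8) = a - 8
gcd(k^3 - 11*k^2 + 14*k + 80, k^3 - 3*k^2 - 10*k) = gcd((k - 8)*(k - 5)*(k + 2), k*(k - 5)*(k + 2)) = k^2 - 3*k - 10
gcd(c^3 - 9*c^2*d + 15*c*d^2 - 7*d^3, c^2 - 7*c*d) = c - 7*d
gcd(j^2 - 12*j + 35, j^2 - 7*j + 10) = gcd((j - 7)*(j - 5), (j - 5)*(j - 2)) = j - 5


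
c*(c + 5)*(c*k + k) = c^3*k + 6*c^2*k + 5*c*k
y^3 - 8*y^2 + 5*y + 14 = (y - 7)*(y - 2)*(y + 1)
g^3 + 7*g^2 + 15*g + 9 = (g + 1)*(g + 3)^2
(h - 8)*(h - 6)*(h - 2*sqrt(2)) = h^3 - 14*h^2 - 2*sqrt(2)*h^2 + 28*sqrt(2)*h + 48*h - 96*sqrt(2)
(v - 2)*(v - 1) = v^2 - 3*v + 2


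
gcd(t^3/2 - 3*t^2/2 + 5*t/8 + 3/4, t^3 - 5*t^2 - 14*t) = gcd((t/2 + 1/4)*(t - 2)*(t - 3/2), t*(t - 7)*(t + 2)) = 1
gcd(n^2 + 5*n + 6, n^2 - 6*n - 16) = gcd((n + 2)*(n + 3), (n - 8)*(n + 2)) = n + 2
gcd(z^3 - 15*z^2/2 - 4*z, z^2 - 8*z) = z^2 - 8*z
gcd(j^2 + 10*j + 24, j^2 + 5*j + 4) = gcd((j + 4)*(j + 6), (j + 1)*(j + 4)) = j + 4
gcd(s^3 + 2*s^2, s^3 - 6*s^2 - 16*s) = s^2 + 2*s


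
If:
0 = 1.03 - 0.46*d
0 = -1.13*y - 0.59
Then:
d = 2.24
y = -0.52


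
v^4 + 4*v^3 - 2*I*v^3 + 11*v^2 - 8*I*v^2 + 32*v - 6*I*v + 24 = (v + 1)*(v + 3)*(v - 4*I)*(v + 2*I)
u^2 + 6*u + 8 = (u + 2)*(u + 4)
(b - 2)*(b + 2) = b^2 - 4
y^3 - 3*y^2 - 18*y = y*(y - 6)*(y + 3)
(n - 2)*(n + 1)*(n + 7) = n^3 + 6*n^2 - 9*n - 14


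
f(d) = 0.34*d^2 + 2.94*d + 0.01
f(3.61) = 15.05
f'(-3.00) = 0.90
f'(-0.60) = 2.53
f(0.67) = 2.13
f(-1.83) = -4.23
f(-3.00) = -5.75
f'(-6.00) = -1.14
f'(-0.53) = 2.58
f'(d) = 0.68*d + 2.94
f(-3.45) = -6.09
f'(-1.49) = 1.93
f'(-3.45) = 0.59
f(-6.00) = -5.39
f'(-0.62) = 2.52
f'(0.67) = 3.40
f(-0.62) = -1.68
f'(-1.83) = 1.70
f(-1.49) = -3.62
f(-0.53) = -1.45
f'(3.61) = 5.39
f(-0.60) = -1.63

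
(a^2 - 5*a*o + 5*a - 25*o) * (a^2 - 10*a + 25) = a^4 - 5*a^3*o - 5*a^3 + 25*a^2*o - 25*a^2 + 125*a*o + 125*a - 625*o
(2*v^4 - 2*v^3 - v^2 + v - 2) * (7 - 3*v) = -6*v^5 + 20*v^4 - 11*v^3 - 10*v^2 + 13*v - 14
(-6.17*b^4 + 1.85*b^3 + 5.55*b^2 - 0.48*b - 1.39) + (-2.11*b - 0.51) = -6.17*b^4 + 1.85*b^3 + 5.55*b^2 - 2.59*b - 1.9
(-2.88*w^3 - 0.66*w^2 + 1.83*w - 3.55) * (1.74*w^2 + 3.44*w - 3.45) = -5.0112*w^5 - 11.0556*w^4 + 10.8498*w^3 + 2.3952*w^2 - 18.5255*w + 12.2475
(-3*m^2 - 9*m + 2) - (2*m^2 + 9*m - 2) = -5*m^2 - 18*m + 4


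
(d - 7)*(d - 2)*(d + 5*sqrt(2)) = d^3 - 9*d^2 + 5*sqrt(2)*d^2 - 45*sqrt(2)*d + 14*d + 70*sqrt(2)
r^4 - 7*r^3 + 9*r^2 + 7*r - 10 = (r - 5)*(r - 2)*(r - 1)*(r + 1)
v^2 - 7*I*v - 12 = (v - 4*I)*(v - 3*I)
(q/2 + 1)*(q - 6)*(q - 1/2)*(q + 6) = q^4/2 + 3*q^3/4 - 37*q^2/2 - 27*q + 18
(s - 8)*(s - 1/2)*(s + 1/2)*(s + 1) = s^4 - 7*s^3 - 33*s^2/4 + 7*s/4 + 2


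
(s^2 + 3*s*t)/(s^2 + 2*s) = (s + 3*t)/(s + 2)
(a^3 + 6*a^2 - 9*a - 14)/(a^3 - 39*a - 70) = (-a^3 - 6*a^2 + 9*a + 14)/(-a^3 + 39*a + 70)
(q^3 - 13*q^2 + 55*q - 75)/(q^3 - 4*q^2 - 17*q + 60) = (q - 5)/(q + 4)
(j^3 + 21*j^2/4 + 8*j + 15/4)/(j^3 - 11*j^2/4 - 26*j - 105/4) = (j + 1)/(j - 7)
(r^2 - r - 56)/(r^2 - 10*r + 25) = (r^2 - r - 56)/(r^2 - 10*r + 25)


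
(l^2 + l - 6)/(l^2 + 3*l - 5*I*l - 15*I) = (l - 2)/(l - 5*I)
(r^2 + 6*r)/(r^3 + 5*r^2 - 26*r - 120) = r/(r^2 - r - 20)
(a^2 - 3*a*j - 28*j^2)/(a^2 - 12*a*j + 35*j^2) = (a + 4*j)/(a - 5*j)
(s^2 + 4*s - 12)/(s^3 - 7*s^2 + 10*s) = (s + 6)/(s*(s - 5))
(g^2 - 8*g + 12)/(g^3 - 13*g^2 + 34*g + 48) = (g - 2)/(g^2 - 7*g - 8)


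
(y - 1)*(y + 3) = y^2 + 2*y - 3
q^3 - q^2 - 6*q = q*(q - 3)*(q + 2)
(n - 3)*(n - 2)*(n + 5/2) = n^3 - 5*n^2/2 - 13*n/2 + 15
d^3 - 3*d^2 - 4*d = d*(d - 4)*(d + 1)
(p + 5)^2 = p^2 + 10*p + 25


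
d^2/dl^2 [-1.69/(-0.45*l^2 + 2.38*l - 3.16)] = (-0.68445*l^2 + 3.61998*l + 1.69*(0.9*l - 2.38)*(1.8*l - 4.76) - 4.80636)/(0.45*l^2 - 2.38*l + 3.16)^3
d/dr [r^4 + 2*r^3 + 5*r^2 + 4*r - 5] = 4*r^3 + 6*r^2 + 10*r + 4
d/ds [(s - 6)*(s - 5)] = 2*s - 11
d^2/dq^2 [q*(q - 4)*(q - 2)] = 6*q - 12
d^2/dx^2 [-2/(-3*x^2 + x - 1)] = 4*(-9*x^2 + 3*x + (6*x - 1)^2 - 3)/(3*x^2 - x + 1)^3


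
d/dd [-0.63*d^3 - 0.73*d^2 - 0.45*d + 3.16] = -1.89*d^2 - 1.46*d - 0.45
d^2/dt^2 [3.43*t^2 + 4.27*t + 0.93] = 6.86000000000000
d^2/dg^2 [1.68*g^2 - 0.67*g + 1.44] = 3.36000000000000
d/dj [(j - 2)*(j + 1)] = 2*j - 1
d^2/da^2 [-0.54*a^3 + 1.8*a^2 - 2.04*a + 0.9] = 3.6 - 3.24*a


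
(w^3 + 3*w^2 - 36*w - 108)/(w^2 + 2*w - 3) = (w^2 - 36)/(w - 1)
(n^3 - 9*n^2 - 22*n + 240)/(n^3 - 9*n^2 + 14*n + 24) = (n^2 - 3*n - 40)/(n^2 - 3*n - 4)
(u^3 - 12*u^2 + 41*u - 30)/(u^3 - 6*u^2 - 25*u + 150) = (u - 1)/(u + 5)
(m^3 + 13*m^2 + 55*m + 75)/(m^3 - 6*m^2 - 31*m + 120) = (m^2 + 8*m + 15)/(m^2 - 11*m + 24)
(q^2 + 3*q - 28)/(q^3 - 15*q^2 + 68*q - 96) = (q + 7)/(q^2 - 11*q + 24)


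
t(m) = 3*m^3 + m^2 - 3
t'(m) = 9*m^2 + 2*m = m*(9*m + 2)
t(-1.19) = -6.64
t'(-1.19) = 10.36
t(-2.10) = -26.37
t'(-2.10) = 35.49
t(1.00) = 1.00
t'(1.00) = 11.00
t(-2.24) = -31.70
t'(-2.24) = 40.68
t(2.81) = 71.46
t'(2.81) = 76.68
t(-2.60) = -48.97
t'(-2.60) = 55.64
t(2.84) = 73.78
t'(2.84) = 78.27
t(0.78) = -0.97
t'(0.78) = 7.04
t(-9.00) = -2109.00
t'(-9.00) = 711.00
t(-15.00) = -9903.00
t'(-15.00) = 1995.00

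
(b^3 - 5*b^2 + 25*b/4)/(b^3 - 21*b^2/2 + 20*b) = (b - 5/2)/(b - 8)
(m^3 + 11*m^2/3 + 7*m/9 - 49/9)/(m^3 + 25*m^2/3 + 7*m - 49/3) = (m + 7/3)/(m + 7)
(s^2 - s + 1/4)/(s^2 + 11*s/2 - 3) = (s - 1/2)/(s + 6)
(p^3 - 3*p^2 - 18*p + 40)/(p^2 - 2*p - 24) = (p^2 - 7*p + 10)/(p - 6)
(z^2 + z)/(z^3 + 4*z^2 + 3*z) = 1/(z + 3)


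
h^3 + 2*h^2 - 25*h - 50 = (h - 5)*(h + 2)*(h + 5)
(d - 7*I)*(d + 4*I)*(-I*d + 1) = -I*d^3 - 2*d^2 - 31*I*d + 28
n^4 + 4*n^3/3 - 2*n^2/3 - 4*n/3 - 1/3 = (n - 1)*(n + 1/3)*(n + 1)^2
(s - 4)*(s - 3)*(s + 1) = s^3 - 6*s^2 + 5*s + 12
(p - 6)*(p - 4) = p^2 - 10*p + 24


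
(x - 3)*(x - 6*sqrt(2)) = x^2 - 6*sqrt(2)*x - 3*x + 18*sqrt(2)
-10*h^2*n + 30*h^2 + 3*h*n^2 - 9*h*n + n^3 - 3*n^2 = (-2*h + n)*(5*h + n)*(n - 3)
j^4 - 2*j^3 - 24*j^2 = j^2*(j - 6)*(j + 4)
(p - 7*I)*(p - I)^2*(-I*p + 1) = -I*p^4 - 8*p^3 + 6*I*p^2 - 8*p + 7*I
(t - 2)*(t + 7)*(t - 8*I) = t^3 + 5*t^2 - 8*I*t^2 - 14*t - 40*I*t + 112*I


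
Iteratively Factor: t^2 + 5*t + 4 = (t + 1)*(t + 4)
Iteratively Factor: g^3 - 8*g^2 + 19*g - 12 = (g - 3)*(g^2 - 5*g + 4) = (g - 4)*(g - 3)*(g - 1)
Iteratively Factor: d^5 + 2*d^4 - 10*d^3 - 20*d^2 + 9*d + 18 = (d + 2)*(d^4 - 10*d^2 + 9) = (d - 1)*(d + 2)*(d^3 + d^2 - 9*d - 9) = (d - 1)*(d + 1)*(d + 2)*(d^2 - 9) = (d - 1)*(d + 1)*(d + 2)*(d + 3)*(d - 3)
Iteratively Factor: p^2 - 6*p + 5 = (p - 1)*(p - 5)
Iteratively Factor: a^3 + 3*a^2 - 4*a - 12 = (a + 2)*(a^2 + a - 6) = (a - 2)*(a + 2)*(a + 3)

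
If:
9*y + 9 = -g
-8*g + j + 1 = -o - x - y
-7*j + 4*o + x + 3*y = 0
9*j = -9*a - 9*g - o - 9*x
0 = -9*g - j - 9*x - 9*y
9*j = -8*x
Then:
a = 2116/10023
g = -594/3341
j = -3816/3341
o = -5295/3341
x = 4293/3341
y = -3275/3341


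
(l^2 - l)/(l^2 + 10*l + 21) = l*(l - 1)/(l^2 + 10*l + 21)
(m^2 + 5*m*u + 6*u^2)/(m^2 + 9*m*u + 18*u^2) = (m + 2*u)/(m + 6*u)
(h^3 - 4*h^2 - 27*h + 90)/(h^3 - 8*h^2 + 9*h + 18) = (h + 5)/(h + 1)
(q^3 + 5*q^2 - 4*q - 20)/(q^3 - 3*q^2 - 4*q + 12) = (q + 5)/(q - 3)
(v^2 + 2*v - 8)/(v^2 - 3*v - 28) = (v - 2)/(v - 7)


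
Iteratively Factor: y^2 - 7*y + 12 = (y - 3)*(y - 4)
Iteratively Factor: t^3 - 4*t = (t - 2)*(t^2 + 2*t) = (t - 2)*(t + 2)*(t)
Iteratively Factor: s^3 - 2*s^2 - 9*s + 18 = (s - 3)*(s^2 + s - 6) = (s - 3)*(s + 3)*(s - 2)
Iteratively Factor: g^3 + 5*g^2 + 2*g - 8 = (g + 2)*(g^2 + 3*g - 4) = (g - 1)*(g + 2)*(g + 4)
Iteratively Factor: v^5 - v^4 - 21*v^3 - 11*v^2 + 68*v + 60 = (v + 2)*(v^4 - 3*v^3 - 15*v^2 + 19*v + 30) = (v + 2)*(v + 3)*(v^3 - 6*v^2 + 3*v + 10) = (v + 1)*(v + 2)*(v + 3)*(v^2 - 7*v + 10) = (v - 2)*(v + 1)*(v + 2)*(v + 3)*(v - 5)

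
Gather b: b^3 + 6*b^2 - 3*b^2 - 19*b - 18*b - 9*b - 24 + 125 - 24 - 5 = b^3 + 3*b^2 - 46*b + 72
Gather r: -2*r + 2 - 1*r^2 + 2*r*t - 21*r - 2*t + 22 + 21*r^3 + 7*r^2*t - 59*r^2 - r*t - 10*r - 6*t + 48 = 21*r^3 + r^2*(7*t - 60) + r*(t - 33) - 8*t + 72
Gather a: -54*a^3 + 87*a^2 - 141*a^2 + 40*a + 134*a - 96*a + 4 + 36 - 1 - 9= -54*a^3 - 54*a^2 + 78*a + 30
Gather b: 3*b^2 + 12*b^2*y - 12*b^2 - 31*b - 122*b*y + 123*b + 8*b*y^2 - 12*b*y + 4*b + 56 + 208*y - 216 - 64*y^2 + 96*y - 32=b^2*(12*y - 9) + b*(8*y^2 - 134*y + 96) - 64*y^2 + 304*y - 192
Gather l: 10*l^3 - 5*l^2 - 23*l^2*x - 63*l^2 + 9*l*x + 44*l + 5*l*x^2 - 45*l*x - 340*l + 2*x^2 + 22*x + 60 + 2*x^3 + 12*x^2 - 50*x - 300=10*l^3 + l^2*(-23*x - 68) + l*(5*x^2 - 36*x - 296) + 2*x^3 + 14*x^2 - 28*x - 240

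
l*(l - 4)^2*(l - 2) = l^4 - 10*l^3 + 32*l^2 - 32*l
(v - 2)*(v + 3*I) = v^2 - 2*v + 3*I*v - 6*I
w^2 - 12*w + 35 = (w - 7)*(w - 5)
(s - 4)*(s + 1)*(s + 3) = s^3 - 13*s - 12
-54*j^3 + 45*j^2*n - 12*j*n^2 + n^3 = (-6*j + n)*(-3*j + n)^2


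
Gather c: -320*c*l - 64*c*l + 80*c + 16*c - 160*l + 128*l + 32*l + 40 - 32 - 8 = c*(96 - 384*l)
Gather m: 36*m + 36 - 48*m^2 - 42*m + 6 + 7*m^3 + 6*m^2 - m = 7*m^3 - 42*m^2 - 7*m + 42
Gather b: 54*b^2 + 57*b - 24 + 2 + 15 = 54*b^2 + 57*b - 7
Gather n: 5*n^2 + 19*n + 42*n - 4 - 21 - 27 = 5*n^2 + 61*n - 52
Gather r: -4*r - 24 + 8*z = -4*r + 8*z - 24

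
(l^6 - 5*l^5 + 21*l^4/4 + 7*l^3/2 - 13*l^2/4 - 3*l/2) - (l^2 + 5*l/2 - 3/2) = l^6 - 5*l^5 + 21*l^4/4 + 7*l^3/2 - 17*l^2/4 - 4*l + 3/2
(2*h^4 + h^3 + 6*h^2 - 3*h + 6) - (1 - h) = 2*h^4 + h^3 + 6*h^2 - 2*h + 5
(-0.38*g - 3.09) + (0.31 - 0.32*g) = -0.7*g - 2.78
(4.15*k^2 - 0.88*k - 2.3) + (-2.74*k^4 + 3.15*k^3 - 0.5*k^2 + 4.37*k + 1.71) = -2.74*k^4 + 3.15*k^3 + 3.65*k^2 + 3.49*k - 0.59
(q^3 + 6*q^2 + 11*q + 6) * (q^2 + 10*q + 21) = q^5 + 16*q^4 + 92*q^3 + 242*q^2 + 291*q + 126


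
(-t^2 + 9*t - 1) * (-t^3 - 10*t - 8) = t^5 - 9*t^4 + 11*t^3 - 82*t^2 - 62*t + 8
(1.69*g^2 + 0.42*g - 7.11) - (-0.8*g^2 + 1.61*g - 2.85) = 2.49*g^2 - 1.19*g - 4.26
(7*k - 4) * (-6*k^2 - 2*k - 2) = -42*k^3 + 10*k^2 - 6*k + 8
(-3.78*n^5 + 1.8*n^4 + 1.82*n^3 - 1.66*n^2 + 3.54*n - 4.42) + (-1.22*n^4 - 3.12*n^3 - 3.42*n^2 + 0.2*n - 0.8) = -3.78*n^5 + 0.58*n^4 - 1.3*n^3 - 5.08*n^2 + 3.74*n - 5.22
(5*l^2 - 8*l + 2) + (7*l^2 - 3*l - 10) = 12*l^2 - 11*l - 8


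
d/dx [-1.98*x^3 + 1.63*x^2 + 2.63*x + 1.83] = -5.94*x^2 + 3.26*x + 2.63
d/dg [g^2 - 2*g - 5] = 2*g - 2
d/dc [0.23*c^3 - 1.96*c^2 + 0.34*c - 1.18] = 0.69*c^2 - 3.92*c + 0.34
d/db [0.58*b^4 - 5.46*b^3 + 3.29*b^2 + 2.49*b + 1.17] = 2.32*b^3 - 16.38*b^2 + 6.58*b + 2.49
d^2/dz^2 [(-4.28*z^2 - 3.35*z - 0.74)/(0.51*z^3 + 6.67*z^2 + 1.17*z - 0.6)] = (-2.226456*z^6 - 5.22800999999998*z^5 - 55.3606019999995*z^4 - 285.888004*z^3 - 315.252624*z^2 - 116.448156*z - 15.733932)/(0.132651*z^9 + 5.204601*z^8 + 68.980968*z^7 + 320.152717*z^6 + 146.004336*z^5 - 54.836451*z^4 - 25.941627*z^3 + 4.73958*z^2 + 1.2636*z - 0.216)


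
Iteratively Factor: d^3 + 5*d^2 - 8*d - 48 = (d + 4)*(d^2 + d - 12) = (d + 4)^2*(d - 3)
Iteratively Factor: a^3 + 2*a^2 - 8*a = (a)*(a^2 + 2*a - 8) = a*(a - 2)*(a + 4)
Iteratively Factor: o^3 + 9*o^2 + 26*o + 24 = (o + 2)*(o^2 + 7*o + 12) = (o + 2)*(o + 4)*(o + 3)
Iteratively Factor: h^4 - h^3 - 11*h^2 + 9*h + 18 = (h + 3)*(h^3 - 4*h^2 + h + 6) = (h - 2)*(h + 3)*(h^2 - 2*h - 3) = (h - 2)*(h + 1)*(h + 3)*(h - 3)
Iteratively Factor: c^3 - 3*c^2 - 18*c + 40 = (c - 2)*(c^2 - c - 20) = (c - 5)*(c - 2)*(c + 4)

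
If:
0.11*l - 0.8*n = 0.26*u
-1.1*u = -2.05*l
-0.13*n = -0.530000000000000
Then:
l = -8.71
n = 4.08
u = -16.23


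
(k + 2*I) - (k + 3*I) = -I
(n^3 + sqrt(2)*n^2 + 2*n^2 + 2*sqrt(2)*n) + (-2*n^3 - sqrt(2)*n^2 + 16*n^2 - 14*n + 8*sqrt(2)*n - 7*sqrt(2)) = -n^3 + 18*n^2 - 14*n + 10*sqrt(2)*n - 7*sqrt(2)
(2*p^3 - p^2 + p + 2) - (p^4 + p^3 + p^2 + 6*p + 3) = -p^4 + p^3 - 2*p^2 - 5*p - 1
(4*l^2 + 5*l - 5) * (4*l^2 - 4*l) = 16*l^4 + 4*l^3 - 40*l^2 + 20*l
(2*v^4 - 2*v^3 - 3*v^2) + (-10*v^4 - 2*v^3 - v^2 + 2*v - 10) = -8*v^4 - 4*v^3 - 4*v^2 + 2*v - 10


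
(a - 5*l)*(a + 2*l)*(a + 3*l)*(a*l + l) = a^4*l + a^3*l - 19*a^2*l^3 - 30*a*l^4 - 19*a*l^3 - 30*l^4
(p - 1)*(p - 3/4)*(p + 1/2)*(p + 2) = p^4 + 3*p^3/4 - 21*p^2/8 + p/8 + 3/4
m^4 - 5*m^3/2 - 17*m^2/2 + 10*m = m*(m - 4)*(m - 1)*(m + 5/2)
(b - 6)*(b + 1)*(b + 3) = b^3 - 2*b^2 - 21*b - 18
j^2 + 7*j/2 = j*(j + 7/2)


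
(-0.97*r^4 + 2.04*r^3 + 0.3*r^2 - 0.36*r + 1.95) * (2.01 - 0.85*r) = 0.8245*r^5 - 3.6837*r^4 + 3.8454*r^3 + 0.909*r^2 - 2.3811*r + 3.9195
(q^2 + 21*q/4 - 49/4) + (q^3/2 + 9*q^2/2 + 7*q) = q^3/2 + 11*q^2/2 + 49*q/4 - 49/4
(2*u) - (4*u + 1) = -2*u - 1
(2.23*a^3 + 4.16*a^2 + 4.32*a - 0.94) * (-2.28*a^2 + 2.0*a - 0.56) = -5.0844*a^5 - 5.0248*a^4 - 2.7784*a^3 + 8.4536*a^2 - 4.2992*a + 0.5264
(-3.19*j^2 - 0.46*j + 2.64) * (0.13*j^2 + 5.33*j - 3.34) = -0.4147*j^4 - 17.0625*j^3 + 8.546*j^2 + 15.6076*j - 8.8176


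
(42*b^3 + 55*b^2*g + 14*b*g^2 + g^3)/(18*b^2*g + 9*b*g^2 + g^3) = (7*b^2 + 8*b*g + g^2)/(g*(3*b + g))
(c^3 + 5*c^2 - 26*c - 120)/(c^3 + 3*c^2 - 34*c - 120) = (c^2 + c - 30)/(c^2 - c - 30)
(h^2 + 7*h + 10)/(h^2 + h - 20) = (h + 2)/(h - 4)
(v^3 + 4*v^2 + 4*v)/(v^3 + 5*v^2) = (v^2 + 4*v + 4)/(v*(v + 5))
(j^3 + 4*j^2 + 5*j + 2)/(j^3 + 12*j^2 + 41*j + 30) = (j^2 + 3*j + 2)/(j^2 + 11*j + 30)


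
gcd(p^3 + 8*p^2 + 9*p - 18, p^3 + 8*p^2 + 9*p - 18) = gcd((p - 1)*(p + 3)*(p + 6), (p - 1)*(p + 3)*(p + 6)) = p^3 + 8*p^2 + 9*p - 18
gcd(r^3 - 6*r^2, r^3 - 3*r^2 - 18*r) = r^2 - 6*r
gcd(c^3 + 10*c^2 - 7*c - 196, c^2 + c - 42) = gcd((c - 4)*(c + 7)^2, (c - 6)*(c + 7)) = c + 7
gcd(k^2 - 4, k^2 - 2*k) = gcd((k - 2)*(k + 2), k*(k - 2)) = k - 2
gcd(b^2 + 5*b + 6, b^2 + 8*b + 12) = b + 2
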